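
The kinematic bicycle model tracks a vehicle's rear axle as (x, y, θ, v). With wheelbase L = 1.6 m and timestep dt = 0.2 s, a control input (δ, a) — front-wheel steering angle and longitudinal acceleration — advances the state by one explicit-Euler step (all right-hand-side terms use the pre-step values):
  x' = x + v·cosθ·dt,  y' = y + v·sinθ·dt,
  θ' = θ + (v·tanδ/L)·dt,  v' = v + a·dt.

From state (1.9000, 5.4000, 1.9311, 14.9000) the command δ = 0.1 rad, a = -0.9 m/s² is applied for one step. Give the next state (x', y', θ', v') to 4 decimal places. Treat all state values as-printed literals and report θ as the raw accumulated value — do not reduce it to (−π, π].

(0.8494, 8.1887, 2.1180, 14.7200)

x' = 1.9000 + 14.9000·cos(1.9311)·0.2 = 0.8494
y' = 5.4000 + 14.9000·sin(1.9311)·0.2 = 8.1887
θ' = 1.9311 + (14.9000/1.6)·tan(0.1)·0.2 = 2.1180
v' = 14.9000 − 0.9000·0.2 = 14.7200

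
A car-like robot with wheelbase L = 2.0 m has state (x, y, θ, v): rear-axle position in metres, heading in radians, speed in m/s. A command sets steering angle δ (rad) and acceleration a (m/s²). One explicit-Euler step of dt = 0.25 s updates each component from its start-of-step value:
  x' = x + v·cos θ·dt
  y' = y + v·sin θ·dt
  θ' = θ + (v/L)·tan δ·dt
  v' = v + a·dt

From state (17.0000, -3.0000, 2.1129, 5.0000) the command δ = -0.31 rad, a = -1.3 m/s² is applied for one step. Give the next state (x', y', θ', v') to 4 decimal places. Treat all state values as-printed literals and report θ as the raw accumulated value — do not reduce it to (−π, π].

x' = 17.0000 + 5.0000·cos(2.1129)·0.25 = 16.3551
y' = -3.0000 + 5.0000·sin(2.1129)·0.25 = -1.9292
θ' = 2.1129 + (5.0000/2.0)·tan(-0.31)·0.25 = 1.9127
v' = 5.0000 − 1.3000·0.25 = 4.6750

(16.3551, -1.9292, 1.9127, 4.6750)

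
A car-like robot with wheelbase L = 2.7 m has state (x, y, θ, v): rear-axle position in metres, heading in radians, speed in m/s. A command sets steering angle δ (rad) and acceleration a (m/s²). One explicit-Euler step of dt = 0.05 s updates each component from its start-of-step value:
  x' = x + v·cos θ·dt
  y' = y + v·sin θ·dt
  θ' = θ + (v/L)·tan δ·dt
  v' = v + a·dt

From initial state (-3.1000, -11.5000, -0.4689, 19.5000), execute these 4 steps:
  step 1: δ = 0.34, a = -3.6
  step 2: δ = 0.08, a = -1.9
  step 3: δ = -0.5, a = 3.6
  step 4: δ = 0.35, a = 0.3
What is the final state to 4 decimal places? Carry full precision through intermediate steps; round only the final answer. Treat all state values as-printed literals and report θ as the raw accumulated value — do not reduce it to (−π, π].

after step 1 (δ=0.34, a=-3.6): (-2.230236, -11.940608, -0.341162, 19.320000)
after step 2 (δ=0.08, a=-1.9): (-1.319910, -12.263814, -0.312478, 19.225000)
after step 3 (δ=-0.5, a=3.6): (-0.405208, -12.559319, -0.506972, 19.405000)
after step 4 (δ=0.35, a=0.3): (0.443002, -13.030407, -0.375798, 19.420000)

(0.4430, -13.0304, -0.3758, 19.4200)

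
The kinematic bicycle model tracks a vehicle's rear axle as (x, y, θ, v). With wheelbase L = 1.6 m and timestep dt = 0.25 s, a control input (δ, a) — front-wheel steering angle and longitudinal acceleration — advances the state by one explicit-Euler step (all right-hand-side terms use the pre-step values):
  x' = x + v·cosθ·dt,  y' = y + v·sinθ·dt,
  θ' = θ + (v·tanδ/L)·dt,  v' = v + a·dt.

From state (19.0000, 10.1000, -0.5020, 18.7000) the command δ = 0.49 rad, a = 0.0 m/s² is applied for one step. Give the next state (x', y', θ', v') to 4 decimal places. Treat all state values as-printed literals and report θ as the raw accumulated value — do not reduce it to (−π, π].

(23.0982, 7.8505, 1.0565, 18.7000)

x' = 19.0000 + 18.7000·cos(-0.5020)·0.25 = 23.0982
y' = 10.1000 + 18.7000·sin(-0.5020)·0.25 = 7.8505
θ' = -0.5020 + (18.7000/1.6)·tan(0.49)·0.25 = 1.0565
v' = 18.7000 + 0.0000·0.25 = 18.7000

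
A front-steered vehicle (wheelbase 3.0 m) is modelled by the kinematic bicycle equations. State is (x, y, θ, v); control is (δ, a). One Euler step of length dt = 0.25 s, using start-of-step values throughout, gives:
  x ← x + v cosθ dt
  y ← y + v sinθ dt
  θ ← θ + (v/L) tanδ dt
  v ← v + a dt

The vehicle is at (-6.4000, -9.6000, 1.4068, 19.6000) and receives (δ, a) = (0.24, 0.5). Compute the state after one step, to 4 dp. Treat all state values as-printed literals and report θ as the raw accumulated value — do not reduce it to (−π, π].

x' = -6.4000 + 19.6000·cos(1.4068)·0.25 = -5.6000
y' = -9.6000 + 19.6000·sin(1.4068)·0.25 = -4.7657
θ' = 1.4068 + (19.6000/3.0)·tan(0.24)·0.25 = 1.8065
v' = 19.6000 + 0.5000·0.25 = 19.7250

(-5.6000, -4.7657, 1.8065, 19.7250)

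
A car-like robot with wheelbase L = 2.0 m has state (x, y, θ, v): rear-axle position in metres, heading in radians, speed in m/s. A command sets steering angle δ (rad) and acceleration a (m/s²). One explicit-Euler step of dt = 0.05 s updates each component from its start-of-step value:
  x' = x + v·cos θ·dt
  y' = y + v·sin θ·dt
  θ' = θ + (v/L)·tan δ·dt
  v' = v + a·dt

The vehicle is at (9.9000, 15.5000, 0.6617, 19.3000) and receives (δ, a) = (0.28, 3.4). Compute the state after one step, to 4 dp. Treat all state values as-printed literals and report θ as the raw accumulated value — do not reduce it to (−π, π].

(10.6613, 16.0930, 0.8004, 19.4700)

x' = 9.9000 + 19.3000·cos(0.6617)·0.05 = 10.6613
y' = 15.5000 + 19.3000·sin(0.6617)·0.05 = 16.0930
θ' = 0.6617 + (19.3000/2.0)·tan(0.28)·0.05 = 0.8004
v' = 19.3000 + 3.4000·0.05 = 19.4700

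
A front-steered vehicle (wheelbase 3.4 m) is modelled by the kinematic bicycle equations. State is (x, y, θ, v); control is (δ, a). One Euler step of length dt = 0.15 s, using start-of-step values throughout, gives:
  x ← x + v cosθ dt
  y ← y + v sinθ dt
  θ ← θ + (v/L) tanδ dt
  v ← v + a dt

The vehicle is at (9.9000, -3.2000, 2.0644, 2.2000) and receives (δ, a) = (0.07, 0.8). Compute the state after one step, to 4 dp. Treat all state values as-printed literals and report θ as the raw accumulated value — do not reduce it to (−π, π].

(9.7436, -2.9094, 2.0712, 2.3200)

x' = 9.9000 + 2.2000·cos(2.0644)·0.15 = 9.7436
y' = -3.2000 + 2.2000·sin(2.0644)·0.15 = -2.9094
θ' = 2.0644 + (2.2000/3.4)·tan(0.07)·0.15 = 2.0712
v' = 2.2000 + 0.8000·0.15 = 2.3200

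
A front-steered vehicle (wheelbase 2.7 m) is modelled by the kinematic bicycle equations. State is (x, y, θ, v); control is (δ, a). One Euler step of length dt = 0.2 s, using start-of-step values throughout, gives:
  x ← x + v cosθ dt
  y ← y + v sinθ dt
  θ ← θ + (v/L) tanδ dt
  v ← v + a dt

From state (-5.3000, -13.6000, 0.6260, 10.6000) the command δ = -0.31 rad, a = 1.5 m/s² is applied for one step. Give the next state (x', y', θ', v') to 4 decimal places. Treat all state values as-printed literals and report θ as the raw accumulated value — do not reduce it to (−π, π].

(-3.5820, -12.3579, 0.3745, 10.9000)

x' = -5.3000 + 10.6000·cos(0.6260)·0.2 = -3.5820
y' = -13.6000 + 10.6000·sin(0.6260)·0.2 = -12.3579
θ' = 0.6260 + (10.6000/2.7)·tan(-0.31)·0.2 = 0.3745
v' = 10.6000 + 1.5000·0.2 = 10.9000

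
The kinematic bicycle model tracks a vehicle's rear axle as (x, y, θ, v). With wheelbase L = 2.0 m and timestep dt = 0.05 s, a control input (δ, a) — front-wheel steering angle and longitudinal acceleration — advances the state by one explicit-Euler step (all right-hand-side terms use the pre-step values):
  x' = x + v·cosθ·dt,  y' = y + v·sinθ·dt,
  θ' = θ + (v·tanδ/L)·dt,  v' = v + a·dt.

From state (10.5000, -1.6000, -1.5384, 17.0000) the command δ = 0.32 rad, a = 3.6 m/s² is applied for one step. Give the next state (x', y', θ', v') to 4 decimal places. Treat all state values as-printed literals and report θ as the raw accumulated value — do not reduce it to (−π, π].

x' = 10.5000 + 17.0000·cos(-1.5384)·0.05 = 10.5275
y' = -1.6000 + 17.0000·sin(-1.5384)·0.05 = -2.4496
θ' = -1.5384 + (17.0000/2.0)·tan(0.32)·0.05 = -1.3976
v' = 17.0000 + 3.6000·0.05 = 17.1800

(10.5275, -2.4496, -1.3976, 17.1800)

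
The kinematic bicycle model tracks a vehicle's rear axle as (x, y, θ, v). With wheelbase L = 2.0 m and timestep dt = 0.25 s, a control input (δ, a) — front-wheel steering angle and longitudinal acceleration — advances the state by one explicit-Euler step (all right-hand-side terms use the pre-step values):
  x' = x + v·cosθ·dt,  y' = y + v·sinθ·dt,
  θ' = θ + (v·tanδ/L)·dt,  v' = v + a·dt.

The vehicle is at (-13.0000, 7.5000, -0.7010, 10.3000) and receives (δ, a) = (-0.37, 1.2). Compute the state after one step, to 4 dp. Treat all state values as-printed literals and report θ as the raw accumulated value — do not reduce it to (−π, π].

(-11.0322, 5.8392, -1.2004, 10.6000)

x' = -13.0000 + 10.3000·cos(-0.7010)·0.25 = -11.0322
y' = 7.5000 + 10.3000·sin(-0.7010)·0.25 = 5.8392
θ' = -0.7010 + (10.3000/2.0)·tan(-0.37)·0.25 = -1.2004
v' = 10.3000 + 1.2000·0.25 = 10.6000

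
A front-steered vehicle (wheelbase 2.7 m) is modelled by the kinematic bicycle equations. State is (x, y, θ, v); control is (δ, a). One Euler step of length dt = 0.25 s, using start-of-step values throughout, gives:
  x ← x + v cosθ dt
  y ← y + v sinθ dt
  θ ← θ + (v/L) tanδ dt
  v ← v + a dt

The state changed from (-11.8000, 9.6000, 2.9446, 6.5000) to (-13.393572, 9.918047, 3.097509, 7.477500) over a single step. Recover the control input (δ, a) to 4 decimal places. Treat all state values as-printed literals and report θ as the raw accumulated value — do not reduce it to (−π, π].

a = (v'−v)/dt = (0.977500)/0.25 = 3.9100
Δθ = θ'−θ = 0.152909;  (v·dt/L) = 6.5000·0.25/2.7 = 0.601852
tan δ = Δθ·L/(v·dt) = 0.254064  →  δ = 0.2488

δ = 0.2488, a = 3.9100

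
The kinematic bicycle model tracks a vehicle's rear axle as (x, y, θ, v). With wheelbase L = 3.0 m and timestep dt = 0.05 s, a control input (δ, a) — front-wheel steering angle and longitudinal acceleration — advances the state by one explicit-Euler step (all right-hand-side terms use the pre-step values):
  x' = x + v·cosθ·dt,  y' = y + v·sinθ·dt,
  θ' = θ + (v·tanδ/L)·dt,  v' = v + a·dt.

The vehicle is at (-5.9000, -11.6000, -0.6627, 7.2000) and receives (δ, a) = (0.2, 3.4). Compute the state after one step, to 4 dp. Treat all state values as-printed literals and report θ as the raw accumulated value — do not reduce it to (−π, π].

(-5.6162, -11.8215, -0.6384, 7.3700)

x' = -5.9000 + 7.2000·cos(-0.6627)·0.05 = -5.6162
y' = -11.6000 + 7.2000·sin(-0.6627)·0.05 = -11.8215
θ' = -0.6627 + (7.2000/3.0)·tan(0.2)·0.05 = -0.6384
v' = 7.2000 + 3.4000·0.05 = 7.3700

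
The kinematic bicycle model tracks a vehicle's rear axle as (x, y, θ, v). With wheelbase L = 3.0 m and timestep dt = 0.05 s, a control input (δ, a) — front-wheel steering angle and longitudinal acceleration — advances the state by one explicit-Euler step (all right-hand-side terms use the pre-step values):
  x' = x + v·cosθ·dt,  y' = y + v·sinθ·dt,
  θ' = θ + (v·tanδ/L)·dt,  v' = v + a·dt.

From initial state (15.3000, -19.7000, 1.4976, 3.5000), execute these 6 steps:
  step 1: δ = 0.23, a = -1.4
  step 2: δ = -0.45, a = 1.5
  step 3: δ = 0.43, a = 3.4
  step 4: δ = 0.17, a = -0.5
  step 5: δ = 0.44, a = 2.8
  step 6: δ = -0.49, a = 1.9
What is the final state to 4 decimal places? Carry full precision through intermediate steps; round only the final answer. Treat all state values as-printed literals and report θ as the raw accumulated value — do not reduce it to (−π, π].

after step 1 (δ=0.23, a=-1.4): (15.312798, -19.525469, 1.511258, 3.430000)
after step 2 (δ=-0.45, a=1.5): (15.323003, -19.354272, 1.483644, 3.505000)
after step 3 (δ=0.43, a=3.4): (15.338257, -19.179688, 1.510435, 3.675000)
after step 4 (δ=0.17, a=-0.5): (15.349342, -18.996272, 1.520949, 3.650000)
after step 5 (δ=0.44, a=2.8): (15.358435, -18.813999, 1.549588, 3.790000)
after step 6 (δ=-0.49, a=1.9): (15.362454, -18.624542, 1.515896, 3.885000)

(15.3625, -18.6245, 1.5159, 3.8850)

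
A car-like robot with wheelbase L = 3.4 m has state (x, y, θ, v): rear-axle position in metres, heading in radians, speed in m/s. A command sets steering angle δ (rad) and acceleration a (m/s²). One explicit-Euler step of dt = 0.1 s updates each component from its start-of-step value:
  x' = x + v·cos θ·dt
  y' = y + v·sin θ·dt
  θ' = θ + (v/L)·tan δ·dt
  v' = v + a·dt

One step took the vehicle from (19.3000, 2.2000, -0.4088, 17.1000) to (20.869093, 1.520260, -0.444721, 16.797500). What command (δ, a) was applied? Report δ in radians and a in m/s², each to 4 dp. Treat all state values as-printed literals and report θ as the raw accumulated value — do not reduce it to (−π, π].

δ = -0.0713, a = -3.0250

a = (v'−v)/dt = (-0.302500)/0.1 = -3.0250
Δθ = θ'−θ = -0.035921;  (v·dt/L) = 17.1000·0.1/3.4 = 0.502941
tan δ = Δθ·L/(v·dt) = -0.071422  →  δ = -0.0713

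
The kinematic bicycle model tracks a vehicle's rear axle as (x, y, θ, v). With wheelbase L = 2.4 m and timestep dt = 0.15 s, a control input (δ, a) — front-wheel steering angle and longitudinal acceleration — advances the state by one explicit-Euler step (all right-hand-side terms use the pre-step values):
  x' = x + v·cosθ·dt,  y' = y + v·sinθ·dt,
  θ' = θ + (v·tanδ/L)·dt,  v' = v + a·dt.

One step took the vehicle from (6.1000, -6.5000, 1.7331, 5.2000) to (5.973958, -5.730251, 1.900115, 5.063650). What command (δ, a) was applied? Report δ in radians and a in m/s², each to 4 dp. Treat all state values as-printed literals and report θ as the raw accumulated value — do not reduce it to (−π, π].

a = (v'−v)/dt = (-0.136350)/0.15 = -0.9090
Δθ = θ'−θ = 0.167015;  (v·dt/L) = 5.2000·0.15/2.4 = 0.325000
tan δ = Δθ·L/(v·dt) = 0.513892  →  δ = 0.4747

δ = 0.4747, a = -0.9090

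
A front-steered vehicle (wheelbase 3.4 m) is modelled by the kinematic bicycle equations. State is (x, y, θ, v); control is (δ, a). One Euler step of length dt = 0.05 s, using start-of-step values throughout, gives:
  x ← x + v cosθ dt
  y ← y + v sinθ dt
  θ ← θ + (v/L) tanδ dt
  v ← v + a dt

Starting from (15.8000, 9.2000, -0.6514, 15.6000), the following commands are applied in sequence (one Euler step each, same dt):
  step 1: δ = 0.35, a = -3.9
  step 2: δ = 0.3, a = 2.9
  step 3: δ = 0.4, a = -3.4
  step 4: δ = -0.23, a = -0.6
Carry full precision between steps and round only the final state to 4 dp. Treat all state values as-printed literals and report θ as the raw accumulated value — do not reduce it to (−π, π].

after step 1 (δ=0.35, a=-3.9): (16.420284, 8.727086, -0.567658, 15.405000)
after step 2 (δ=0.3, a=2.9): (17.069730, 8.312954, -0.497580, 15.550000)
after step 3 (δ=0.4, a=-3.4): (17.752950, 7.941853, -0.400897, 15.380000)
after step 4 (δ=-0.23, a=-0.6): (18.460977, 7.641755, -0.453855, 15.350000)

(18.4610, 7.6418, -0.4539, 15.3500)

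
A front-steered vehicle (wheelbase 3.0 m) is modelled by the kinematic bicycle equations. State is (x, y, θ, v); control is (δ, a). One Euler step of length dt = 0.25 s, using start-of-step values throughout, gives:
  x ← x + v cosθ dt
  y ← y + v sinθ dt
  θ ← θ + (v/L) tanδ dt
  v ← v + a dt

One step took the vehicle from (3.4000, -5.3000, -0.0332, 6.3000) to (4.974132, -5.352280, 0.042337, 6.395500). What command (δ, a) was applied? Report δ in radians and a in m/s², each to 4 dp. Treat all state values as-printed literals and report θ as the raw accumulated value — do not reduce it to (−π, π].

δ = 0.1429, a = 0.3820

a = (v'−v)/dt = (0.095500)/0.25 = 0.3820
Δθ = θ'−θ = 0.075537;  (v·dt/L) = 6.3000·0.25/3.0 = 0.525000
tan δ = Δθ·L/(v·dt) = 0.143880  →  δ = 0.1429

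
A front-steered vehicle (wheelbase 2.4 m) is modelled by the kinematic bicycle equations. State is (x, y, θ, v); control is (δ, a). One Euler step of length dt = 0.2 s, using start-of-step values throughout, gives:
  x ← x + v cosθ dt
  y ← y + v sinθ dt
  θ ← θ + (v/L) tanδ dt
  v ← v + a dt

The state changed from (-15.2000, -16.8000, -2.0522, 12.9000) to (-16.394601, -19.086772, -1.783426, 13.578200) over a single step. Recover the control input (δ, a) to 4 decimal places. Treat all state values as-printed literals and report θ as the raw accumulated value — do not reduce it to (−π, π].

a = (v'−v)/dt = (0.678200)/0.2 = 3.3910
Δθ = θ'−θ = 0.268774;  (v·dt/L) = 12.9000·0.2/2.4 = 1.075000
tan δ = Δθ·L/(v·dt) = 0.250022  →  δ = 0.2450

δ = 0.2450, a = 3.3910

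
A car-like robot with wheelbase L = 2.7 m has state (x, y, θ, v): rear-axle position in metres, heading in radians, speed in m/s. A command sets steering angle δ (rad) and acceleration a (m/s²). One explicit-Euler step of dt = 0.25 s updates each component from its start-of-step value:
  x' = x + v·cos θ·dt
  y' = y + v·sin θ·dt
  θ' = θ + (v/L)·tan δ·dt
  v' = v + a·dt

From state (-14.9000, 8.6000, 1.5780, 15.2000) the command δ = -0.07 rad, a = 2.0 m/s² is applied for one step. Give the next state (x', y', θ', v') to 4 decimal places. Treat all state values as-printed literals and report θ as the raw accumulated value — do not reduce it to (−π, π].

(-14.9274, 12.3999, 1.4793, 15.7000)

x' = -14.9000 + 15.2000·cos(1.5780)·0.25 = -14.9274
y' = 8.6000 + 15.2000·sin(1.5780)·0.25 = 12.3999
θ' = 1.5780 + (15.2000/2.7)·tan(-0.07)·0.25 = 1.4793
v' = 15.2000 + 2.0000·0.25 = 15.7000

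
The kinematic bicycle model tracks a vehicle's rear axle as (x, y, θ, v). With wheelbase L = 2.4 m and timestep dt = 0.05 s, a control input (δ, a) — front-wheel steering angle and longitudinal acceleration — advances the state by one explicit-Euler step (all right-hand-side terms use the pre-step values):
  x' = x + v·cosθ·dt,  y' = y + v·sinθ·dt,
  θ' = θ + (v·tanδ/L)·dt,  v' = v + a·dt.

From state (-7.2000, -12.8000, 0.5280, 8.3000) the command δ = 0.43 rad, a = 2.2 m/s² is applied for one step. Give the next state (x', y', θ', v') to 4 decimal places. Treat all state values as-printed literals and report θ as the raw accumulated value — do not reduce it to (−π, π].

x' = -7.2000 + 8.3000·cos(0.5280)·0.05 = -6.8415
y' = -12.8000 + 8.3000·sin(0.5280)·0.05 = -12.5909
θ' = 0.5280 + (8.3000/2.4)·tan(0.43)·0.05 = 0.6073
v' = 8.3000 + 2.2000·0.05 = 8.4100

(-6.8415, -12.5909, 0.6073, 8.4100)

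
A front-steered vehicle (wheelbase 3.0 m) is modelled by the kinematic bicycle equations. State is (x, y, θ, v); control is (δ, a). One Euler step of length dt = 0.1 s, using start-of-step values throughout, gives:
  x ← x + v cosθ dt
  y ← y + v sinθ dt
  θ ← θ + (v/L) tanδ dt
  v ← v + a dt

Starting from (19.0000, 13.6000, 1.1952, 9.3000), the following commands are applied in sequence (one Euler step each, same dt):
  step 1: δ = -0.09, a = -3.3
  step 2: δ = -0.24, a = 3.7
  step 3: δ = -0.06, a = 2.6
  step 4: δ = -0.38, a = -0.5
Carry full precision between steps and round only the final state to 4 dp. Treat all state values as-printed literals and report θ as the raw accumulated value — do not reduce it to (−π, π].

(20.5784, 16.9645, 0.9475, 9.5500)

after step 1 (δ=-0.09, a=-3.3): (19.341149, 14.465169, 1.167224, 8.970000)
after step 2 (δ=-0.24, a=3.7): (19.693407, 15.290108, 1.094054, 9.340000)
after step 3 (δ=-0.06, a=2.6): (20.122007, 16.119962, 1.075352, 9.600000)
after step 4 (δ=-0.38, a=-0.5): (20.578413, 16.964529, 0.947540, 9.550000)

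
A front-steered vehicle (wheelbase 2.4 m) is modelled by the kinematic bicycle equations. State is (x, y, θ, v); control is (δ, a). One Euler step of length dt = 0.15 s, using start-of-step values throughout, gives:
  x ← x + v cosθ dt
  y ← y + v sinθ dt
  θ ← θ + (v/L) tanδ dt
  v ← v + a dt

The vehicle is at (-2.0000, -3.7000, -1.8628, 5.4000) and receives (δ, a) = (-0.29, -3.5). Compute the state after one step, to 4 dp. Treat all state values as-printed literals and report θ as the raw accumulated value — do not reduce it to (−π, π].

x' = -2.0000 + 5.4000·cos(-1.8628)·0.15 = -2.2332
y' = -3.7000 + 5.4000·sin(-1.8628)·0.15 = -4.4757
θ' = -1.8628 + (5.4000/2.4)·tan(-0.29)·0.15 = -1.9635
v' = 5.4000 − 3.5000·0.15 = 4.8750

(-2.2332, -4.4757, -1.9635, 4.8750)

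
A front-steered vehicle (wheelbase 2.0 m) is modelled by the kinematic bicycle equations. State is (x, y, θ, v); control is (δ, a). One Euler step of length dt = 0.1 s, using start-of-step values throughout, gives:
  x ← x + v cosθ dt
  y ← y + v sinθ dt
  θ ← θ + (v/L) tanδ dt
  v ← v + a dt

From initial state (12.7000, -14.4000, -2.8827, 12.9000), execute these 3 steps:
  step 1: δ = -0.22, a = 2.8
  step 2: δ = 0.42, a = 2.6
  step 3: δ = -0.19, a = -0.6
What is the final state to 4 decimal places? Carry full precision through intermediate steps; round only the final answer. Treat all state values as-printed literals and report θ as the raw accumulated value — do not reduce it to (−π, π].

after step 1 (δ=-0.22, a=2.8): (11.452990, -14.730253, -3.026935, 13.180000)
after step 2 (δ=0.42, a=2.6): (10.143645, -14.881042, -2.732643, 13.440000)
after step 3 (δ=-0.19, a=-0.6): (8.910472, -15.415477, -2.861882, 13.380000)

(8.9105, -15.4155, -2.8619, 13.3800)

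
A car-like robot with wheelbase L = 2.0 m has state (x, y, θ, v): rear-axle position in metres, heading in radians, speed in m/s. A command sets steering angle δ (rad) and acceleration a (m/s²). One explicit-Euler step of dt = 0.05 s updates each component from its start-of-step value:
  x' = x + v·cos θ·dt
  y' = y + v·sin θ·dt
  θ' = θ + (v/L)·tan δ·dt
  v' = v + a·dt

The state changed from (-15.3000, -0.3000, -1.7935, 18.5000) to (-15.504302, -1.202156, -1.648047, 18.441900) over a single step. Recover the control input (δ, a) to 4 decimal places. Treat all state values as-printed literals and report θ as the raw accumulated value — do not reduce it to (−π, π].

δ = 0.3047, a = -1.1620

a = (v'−v)/dt = (-0.058100)/0.05 = -1.1620
Δθ = θ'−θ = 0.145453;  (v·dt/L) = 18.5000·0.05/2.0 = 0.462500
tan δ = Δθ·L/(v·dt) = 0.314493  →  δ = 0.3047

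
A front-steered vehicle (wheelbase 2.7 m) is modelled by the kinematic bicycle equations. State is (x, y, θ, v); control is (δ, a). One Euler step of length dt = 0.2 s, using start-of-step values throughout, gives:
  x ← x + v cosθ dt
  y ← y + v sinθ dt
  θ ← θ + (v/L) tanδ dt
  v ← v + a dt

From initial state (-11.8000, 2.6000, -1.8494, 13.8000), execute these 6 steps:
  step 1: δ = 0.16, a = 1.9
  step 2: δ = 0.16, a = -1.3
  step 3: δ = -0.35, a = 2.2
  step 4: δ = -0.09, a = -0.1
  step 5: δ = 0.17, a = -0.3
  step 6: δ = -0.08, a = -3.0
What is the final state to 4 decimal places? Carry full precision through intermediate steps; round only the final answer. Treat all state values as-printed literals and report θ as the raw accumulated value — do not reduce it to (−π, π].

(-15.4530, -13.7775, -1.8898, 13.6800)

after step 1 (δ=0.16, a=1.9): (-12.559037, -0.053575, -1.684434, 14.180000)
after step 2 (δ=0.16, a=-1.3): (-12.880621, -2.871284, -1.514926, 13.920000)
after step 3 (δ=-0.35, a=2.2): (-12.725160, -5.650940, -1.891311, 14.360000)
after step 4 (δ=-0.09, a=-0.1): (-13.629998, -8.376678, -1.987304, 14.340000)
after step 5 (δ=0.17, a=-0.3): (-14.790301, -10.999486, -1.804966, 14.280000)
after step 6 (δ=-0.08, a=-3.0): (-15.452995, -13.777538, -1.889769, 13.680000)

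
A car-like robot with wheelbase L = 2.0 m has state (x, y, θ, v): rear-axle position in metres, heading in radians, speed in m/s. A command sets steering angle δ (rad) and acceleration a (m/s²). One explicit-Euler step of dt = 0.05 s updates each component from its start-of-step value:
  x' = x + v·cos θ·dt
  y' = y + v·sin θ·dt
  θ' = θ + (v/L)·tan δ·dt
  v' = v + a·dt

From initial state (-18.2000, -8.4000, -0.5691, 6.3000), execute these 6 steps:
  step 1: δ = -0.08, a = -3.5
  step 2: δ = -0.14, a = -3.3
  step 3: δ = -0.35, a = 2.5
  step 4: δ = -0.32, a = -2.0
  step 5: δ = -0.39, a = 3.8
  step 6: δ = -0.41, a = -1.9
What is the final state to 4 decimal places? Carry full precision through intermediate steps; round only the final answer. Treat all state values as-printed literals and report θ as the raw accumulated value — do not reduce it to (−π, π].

(-16.7435, -9.5026, -0.8367, 6.0800)

after step 1 (δ=-0.08, a=-3.5): (-17.934648, -8.569745, -0.581727, 6.125000)
after step 2 (δ=-0.14, a=-3.3): (-17.678772, -8.738020, -0.603306, 5.960000)
after step 3 (δ=-0.35, a=2.5): (-17.433379, -8.907095, -0.657695, 6.085000)
after step 4 (δ=-0.32, a=-2.0): (-17.192595, -9.093082, -0.708107, 5.985000)
after step 5 (δ=-0.39, a=3.8): (-16.965286, -9.287713, -0.769612, 6.175000)
after step 6 (δ=-0.41, a=-1.9): (-16.743548, -9.502559, -0.836708, 6.080000)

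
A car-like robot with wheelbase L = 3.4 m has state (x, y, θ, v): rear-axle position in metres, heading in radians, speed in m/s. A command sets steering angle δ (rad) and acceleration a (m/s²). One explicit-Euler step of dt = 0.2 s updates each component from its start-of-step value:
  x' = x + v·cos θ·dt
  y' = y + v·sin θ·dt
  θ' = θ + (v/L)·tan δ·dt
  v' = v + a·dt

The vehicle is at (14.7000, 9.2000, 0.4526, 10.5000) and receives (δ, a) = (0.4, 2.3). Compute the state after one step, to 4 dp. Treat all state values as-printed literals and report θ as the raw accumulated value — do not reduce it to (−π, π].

x' = 14.7000 + 10.5000·cos(0.4526)·0.2 = 16.5886
y' = 9.2000 + 10.5000·sin(0.4526)·0.2 = 10.1183
θ' = 0.4526 + (10.5000/3.4)·tan(0.4)·0.2 = 0.7137
v' = 10.5000 + 2.3000·0.2 = 10.9600

(16.5886, 10.1183, 0.7137, 10.9600)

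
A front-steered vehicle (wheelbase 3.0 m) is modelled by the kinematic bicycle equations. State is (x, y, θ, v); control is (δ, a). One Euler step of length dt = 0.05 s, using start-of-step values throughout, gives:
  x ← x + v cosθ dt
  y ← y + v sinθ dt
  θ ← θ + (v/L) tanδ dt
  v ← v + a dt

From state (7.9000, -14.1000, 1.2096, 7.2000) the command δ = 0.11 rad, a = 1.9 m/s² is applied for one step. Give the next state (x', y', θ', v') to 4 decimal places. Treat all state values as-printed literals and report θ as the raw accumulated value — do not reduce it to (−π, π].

(8.0272, -13.7632, 1.2229, 7.2950)

x' = 7.9000 + 7.2000·cos(1.2096)·0.05 = 8.0272
y' = -14.1000 + 7.2000·sin(1.2096)·0.05 = -13.7632
θ' = 1.2096 + (7.2000/3.0)·tan(0.11)·0.05 = 1.2229
v' = 7.2000 + 1.9000·0.05 = 7.2950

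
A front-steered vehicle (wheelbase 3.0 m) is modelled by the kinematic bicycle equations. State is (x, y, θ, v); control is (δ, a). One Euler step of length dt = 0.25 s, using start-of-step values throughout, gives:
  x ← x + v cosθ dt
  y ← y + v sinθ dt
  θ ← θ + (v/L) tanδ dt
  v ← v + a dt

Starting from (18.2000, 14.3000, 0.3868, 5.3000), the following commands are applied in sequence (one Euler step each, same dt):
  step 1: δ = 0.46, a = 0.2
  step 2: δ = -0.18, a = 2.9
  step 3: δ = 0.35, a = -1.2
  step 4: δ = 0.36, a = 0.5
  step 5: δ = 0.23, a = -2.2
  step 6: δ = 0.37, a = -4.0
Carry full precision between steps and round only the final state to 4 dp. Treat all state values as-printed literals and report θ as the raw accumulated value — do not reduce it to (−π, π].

(24.5812, 19.5381, 1.1785, 4.3500)

after step 1 (δ=0.46, a=0.2): (19.427110, 14.799825, 0.605623, 5.350000)
after step 2 (δ=-0.18, a=2.9): (20.526732, 15.561230, 0.524495, 6.075000)
after step 3 (δ=0.35, a=-1.2): (21.841327, 16.321784, 0.709291, 5.775000)
after step 4 (δ=0.36, a=0.5): (22.936879, 17.262092, 0.890435, 5.900000)
after step 5 (δ=0.23, a=-2.2): (23.864764, 18.408676, 1.005555, 5.350000)
after step 6 (δ=0.37, a=-4.0): (24.581155, 19.538141, 1.178477, 4.350000)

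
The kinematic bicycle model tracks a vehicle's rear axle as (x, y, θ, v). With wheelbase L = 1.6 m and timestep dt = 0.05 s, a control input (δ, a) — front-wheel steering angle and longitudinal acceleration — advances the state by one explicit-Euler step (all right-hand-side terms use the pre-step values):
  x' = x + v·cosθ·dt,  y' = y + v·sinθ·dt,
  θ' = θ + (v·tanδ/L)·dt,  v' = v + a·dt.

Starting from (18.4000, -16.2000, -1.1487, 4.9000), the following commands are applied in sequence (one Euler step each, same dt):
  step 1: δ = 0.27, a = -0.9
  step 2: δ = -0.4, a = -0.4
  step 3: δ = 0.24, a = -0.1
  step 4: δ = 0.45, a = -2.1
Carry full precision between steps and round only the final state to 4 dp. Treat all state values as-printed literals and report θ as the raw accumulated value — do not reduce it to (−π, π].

after step 1 (δ=0.27, a=-0.9): (18.500370, -16.423497, -1.106321, 4.855000)
after step 2 (δ=-0.4, a=-0.4): (18.609111, -16.640529, -1.170467, 4.835000)
after step 3 (δ=0.24, a=-0.1): (18.703326, -16.863165, -1.133492, 4.830000)
after step 4 (δ=0.45, a=-2.1): (18.805601, -17.081939, -1.060581, 4.725000)

(18.8056, -17.0819, -1.0606, 4.7250)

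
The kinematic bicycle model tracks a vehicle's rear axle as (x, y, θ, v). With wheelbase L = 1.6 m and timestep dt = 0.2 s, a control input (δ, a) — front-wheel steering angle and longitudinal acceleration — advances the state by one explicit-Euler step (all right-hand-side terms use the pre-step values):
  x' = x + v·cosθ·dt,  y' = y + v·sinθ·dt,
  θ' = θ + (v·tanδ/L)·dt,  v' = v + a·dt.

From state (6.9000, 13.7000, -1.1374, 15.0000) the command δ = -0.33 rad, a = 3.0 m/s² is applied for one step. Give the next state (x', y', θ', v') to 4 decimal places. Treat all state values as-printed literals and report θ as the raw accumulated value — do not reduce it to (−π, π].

(8.1599, 10.9774, -1.7796, 15.6000)

x' = 6.9000 + 15.0000·cos(-1.1374)·0.2 = 8.1599
y' = 13.7000 + 15.0000·sin(-1.1374)·0.2 = 10.9774
θ' = -1.1374 + (15.0000/1.6)·tan(-0.33)·0.2 = -1.7796
v' = 15.0000 + 3.0000·0.2 = 15.6000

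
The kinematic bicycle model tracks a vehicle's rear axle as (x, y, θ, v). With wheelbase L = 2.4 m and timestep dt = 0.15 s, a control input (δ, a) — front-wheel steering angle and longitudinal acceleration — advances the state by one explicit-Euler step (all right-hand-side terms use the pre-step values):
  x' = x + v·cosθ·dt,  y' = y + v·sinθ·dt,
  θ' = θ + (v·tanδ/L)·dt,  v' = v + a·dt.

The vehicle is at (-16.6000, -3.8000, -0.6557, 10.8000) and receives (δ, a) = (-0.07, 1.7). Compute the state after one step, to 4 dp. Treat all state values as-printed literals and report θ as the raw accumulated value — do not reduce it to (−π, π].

(-15.3160, -4.7877, -0.7030, 11.0550)

x' = -16.6000 + 10.8000·cos(-0.6557)·0.15 = -15.3160
y' = -3.8000 + 10.8000·sin(-0.6557)·0.15 = -4.7877
θ' = -0.6557 + (10.8000/2.4)·tan(-0.07)·0.15 = -0.7030
v' = 10.8000 + 1.7000·0.15 = 11.0550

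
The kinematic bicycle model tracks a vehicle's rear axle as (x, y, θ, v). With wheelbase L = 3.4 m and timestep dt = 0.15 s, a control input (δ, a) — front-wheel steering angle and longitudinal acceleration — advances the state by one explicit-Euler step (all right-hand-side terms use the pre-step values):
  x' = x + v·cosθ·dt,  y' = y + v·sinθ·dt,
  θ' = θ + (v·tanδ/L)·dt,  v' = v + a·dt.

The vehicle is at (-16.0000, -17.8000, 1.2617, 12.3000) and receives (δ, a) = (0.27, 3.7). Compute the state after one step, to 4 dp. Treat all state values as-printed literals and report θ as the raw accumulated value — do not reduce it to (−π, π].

(-15.4388, -16.0424, 1.4119, 12.8550)

x' = -16.0000 + 12.3000·cos(1.2617)·0.15 = -15.4388
y' = -17.8000 + 12.3000·sin(1.2617)·0.15 = -16.0424
θ' = 1.2617 + (12.3000/3.4)·tan(0.27)·0.15 = 1.4119
v' = 12.3000 + 3.7000·0.15 = 12.8550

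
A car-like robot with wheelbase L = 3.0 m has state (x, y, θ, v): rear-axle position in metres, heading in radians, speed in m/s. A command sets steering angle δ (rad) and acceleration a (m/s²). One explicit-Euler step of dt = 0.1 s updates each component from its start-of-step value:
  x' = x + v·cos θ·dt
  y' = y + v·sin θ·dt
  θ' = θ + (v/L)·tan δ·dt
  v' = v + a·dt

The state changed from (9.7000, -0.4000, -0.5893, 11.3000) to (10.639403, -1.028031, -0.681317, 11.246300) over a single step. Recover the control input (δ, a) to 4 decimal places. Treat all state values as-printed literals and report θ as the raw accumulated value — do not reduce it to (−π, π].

δ = -0.2396, a = -0.5370

a = (v'−v)/dt = (-0.053700)/0.1 = -0.5370
Δθ = θ'−θ = -0.092017;  (v·dt/L) = 11.3000·0.1/3.0 = 0.376667
tan δ = Δθ·L/(v·dt) = -0.244293  →  δ = -0.2396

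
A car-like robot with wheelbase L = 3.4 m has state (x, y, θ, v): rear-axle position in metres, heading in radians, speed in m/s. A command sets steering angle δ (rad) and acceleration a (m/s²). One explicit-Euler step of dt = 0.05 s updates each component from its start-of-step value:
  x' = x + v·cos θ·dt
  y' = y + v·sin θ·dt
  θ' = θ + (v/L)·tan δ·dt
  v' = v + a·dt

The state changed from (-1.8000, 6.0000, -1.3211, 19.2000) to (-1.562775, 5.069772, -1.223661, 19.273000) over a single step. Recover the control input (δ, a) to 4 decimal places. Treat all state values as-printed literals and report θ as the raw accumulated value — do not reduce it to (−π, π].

δ = 0.3323, a = 1.4600

a = (v'−v)/dt = (0.073000)/0.05 = 1.4600
Δθ = θ'−θ = 0.097439;  (v·dt/L) = 19.2000·0.05/3.4 = 0.282353
tan δ = Δθ·L/(v·dt) = 0.345096  →  δ = 0.3323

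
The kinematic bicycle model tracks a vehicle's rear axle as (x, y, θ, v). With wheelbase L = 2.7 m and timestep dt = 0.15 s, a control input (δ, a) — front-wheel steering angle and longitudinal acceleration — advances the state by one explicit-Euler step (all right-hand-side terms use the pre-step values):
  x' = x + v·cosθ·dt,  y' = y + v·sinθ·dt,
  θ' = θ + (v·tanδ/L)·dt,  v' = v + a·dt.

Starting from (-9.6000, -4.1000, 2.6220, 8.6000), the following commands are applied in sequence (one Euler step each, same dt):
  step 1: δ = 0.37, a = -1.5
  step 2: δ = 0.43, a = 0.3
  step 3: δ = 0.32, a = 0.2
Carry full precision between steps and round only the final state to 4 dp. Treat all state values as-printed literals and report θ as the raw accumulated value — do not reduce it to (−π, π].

after step 1 (δ=0.37, a=-1.5): (-10.719748, -3.459481, 2.807312, 8.375000)
after step 2 (δ=0.43, a=0.3): (-11.906460, -3.047318, 3.020699, 8.420000)
after step 3 (δ=0.32, a=0.2): (-13.160242, -2.895001, 3.175715, 8.450000)

(-13.1602, -2.8950, 3.1757, 8.4500)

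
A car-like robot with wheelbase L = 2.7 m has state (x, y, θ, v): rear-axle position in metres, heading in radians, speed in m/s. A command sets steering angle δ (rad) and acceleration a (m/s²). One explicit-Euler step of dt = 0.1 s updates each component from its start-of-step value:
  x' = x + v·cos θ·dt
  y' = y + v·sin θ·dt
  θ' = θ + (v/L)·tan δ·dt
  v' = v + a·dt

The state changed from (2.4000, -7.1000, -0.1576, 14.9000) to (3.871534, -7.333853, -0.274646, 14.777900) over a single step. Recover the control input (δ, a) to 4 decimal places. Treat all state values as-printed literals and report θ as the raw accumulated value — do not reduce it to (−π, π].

δ = -0.2090, a = -1.2210

a = (v'−v)/dt = (-0.122100)/0.1 = -1.2210
Δθ = θ'−θ = -0.117046;  (v·dt/L) = 14.9000·0.1/2.7 = 0.551852
tan δ = Δθ·L/(v·dt) = -0.212097  →  δ = -0.2090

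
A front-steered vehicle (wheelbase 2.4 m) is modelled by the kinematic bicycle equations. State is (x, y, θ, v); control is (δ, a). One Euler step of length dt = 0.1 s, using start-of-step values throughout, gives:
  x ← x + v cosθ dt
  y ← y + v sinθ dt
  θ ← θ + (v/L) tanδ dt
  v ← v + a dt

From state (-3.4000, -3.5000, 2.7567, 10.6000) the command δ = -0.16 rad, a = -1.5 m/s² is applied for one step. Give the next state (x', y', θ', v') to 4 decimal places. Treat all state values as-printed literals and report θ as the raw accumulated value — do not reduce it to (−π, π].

x' = -3.4000 + 10.6000·cos(2.7567)·0.1 = -4.3824
y' = -3.5000 + 10.6000·sin(2.7567)·0.1 = -3.1020
θ' = 2.7567 + (10.6000/2.4)·tan(-0.16)·0.1 = 2.6854
v' = 10.6000 − 1.5000·0.1 = 10.4500

(-4.3824, -3.1020, 2.6854, 10.4500)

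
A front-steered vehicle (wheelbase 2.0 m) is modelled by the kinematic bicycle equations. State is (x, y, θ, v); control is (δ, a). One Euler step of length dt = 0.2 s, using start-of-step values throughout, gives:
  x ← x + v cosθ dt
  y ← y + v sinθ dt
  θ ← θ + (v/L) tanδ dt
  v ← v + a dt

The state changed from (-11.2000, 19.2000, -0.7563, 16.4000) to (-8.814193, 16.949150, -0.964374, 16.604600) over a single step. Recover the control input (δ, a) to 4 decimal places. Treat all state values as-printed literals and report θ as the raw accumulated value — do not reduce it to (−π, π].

δ = -0.1262, a = 1.0230

a = (v'−v)/dt = (0.204600)/0.2 = 1.0230
Δθ = θ'−θ = -0.208074;  (v·dt/L) = 16.4000·0.2/2.0 = 1.640000
tan δ = Δθ·L/(v·dt) = -0.126874  →  δ = -0.1262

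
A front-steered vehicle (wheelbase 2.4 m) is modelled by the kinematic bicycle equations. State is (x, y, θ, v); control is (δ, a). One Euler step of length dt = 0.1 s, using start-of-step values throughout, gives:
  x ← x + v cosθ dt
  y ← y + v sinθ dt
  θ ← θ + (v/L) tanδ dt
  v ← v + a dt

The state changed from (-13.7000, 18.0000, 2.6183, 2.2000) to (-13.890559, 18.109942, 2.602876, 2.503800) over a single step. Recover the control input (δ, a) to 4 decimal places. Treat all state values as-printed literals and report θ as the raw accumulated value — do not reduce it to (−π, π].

δ = -0.1667, a = 3.0380

a = (v'−v)/dt = (0.303800)/0.1 = 3.0380
Δθ = θ'−θ = -0.015424;  (v·dt/L) = 2.2000·0.1/2.4 = 0.091667
tan δ = Δθ·L/(v·dt) = -0.168262  →  δ = -0.1667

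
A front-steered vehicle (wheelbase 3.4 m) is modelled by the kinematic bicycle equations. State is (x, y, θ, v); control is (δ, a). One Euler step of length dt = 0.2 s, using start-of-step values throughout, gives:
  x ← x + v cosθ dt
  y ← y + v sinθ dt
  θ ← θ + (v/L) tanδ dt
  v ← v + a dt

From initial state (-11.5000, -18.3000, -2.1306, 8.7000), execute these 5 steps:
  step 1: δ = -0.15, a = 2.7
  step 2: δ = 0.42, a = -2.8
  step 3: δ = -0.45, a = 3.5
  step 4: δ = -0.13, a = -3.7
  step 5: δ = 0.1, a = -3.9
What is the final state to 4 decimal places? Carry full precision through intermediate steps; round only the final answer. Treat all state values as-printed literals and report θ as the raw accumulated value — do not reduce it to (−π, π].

(-16.4430, -25.6729, -2.2330, 7.8600)

after step 1 (δ=-0.15, a=2.7): (-12.423975, -19.774405, -2.207946, 9.240000)
after step 2 (δ=0.42, a=-2.8): (-13.523362, -21.259818, -1.965220, 8.680000)
after step 3 (δ=-0.45, a=3.5): (-14.190466, -22.862525, -2.211863, 9.380000)
after step 4 (δ=-0.13, a=-3.7): (-15.312408, -24.366061, -2.283999, 8.640000)
after step 5 (δ=0.1, a=-3.9): (-16.442968, -25.672896, -2.233005, 7.860000)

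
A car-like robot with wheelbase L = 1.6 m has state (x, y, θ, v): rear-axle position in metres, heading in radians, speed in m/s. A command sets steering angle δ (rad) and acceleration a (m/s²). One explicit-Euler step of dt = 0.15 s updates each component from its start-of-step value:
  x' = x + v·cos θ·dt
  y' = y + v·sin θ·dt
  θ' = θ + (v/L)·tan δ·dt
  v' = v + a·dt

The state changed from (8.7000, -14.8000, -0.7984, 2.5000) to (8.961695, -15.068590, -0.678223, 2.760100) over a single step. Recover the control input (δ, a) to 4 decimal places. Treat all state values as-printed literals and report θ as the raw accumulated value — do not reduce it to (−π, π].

a = (v'−v)/dt = (0.260100)/0.15 = 1.7340
Δθ = θ'−θ = 0.120177;  (v·dt/L) = 2.5000·0.15/1.6 = 0.234375
tan δ = Δθ·L/(v·dt) = 0.512755  →  δ = 0.4738

δ = 0.4738, a = 1.7340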